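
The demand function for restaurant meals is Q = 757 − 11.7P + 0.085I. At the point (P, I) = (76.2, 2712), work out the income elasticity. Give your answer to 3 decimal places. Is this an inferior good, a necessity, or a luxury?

2.402 (luxury)

At P = 76.2, I = 2712: Q = 95.980.
Holding P constant, ∂Q/∂I = 0.085.
η_I = (∂Q/∂I)·(I/Q) = 0.085 × (2712/95.980) = 2.402.
Since η > 1, this is a luxury.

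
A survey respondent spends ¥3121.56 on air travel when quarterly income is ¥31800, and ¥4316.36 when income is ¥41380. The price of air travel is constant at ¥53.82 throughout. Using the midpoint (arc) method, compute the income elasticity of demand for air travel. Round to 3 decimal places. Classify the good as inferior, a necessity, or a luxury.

1.227 (luxury)

With a constant price, Q₁ = 3121.56/53.82 = 58.000 and Q₂ = 4316.36/53.82 = 80.200 (equivalently, work directly with expenditure since P cancels).
Midpoint %ΔQ = (4316.36 − 3121.56)/3718.96 = 0.32127; midpoint %ΔI = (41380 − 31800)/36590 = 0.26182.
η = 0.32127 / 0.26182 = 1.227.
η > 1 ⇒ luxury.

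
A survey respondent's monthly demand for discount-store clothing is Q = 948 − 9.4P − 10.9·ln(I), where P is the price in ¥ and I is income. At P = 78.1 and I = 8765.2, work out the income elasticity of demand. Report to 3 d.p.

-0.095

At P = 78.1, I = 8765.2: Q = 114.904.
Holding P constant, ∂Q/∂I = -10.9/I = -0.00124355.
η_I = (∂Q/∂I)·(I/Q) = -0.00124355 × (8765.2/114.904) = -0.095.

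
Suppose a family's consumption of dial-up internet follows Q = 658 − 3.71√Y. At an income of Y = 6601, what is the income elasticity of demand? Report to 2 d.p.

At Y = 6601: Q = 356.575.
dQ/dY = -3.71/(2√Y) = -0.0228317 at this income.
η = (dQ/dY)·(Y/Q) = -0.0228317 × (6601/356.575) = -0.42.

-0.42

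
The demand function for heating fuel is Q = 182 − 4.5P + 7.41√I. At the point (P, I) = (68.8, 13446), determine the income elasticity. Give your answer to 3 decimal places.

At P = 68.8, I = 13446: Q = 731.641.
Holding P constant, ∂Q/∂I = 7.41/(2√I) = 0.0319515.
η_I = (∂Q/∂I)·(I/Q) = 0.0319515 × (13446/731.641) = 0.587.

0.587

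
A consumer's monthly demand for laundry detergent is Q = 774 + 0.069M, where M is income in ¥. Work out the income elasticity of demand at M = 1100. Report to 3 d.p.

0.089

At M = 1100: Q = 849.900.
dQ/dM = 0.069.
η = (dQ/dM)·(M/Q) = 0.069 × (1100/849.900) = 0.089.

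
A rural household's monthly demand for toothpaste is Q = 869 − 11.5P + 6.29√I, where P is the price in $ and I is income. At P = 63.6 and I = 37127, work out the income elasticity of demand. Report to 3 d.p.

0.449

At P = 63.6, I = 37127: Q = 1349.580.
Holding P constant, ∂Q/∂I = 6.29/(2√I) = 0.0163221.
η_I = (∂Q/∂I)·(I/Q) = 0.0163221 × (37127/1349.580) = 0.449.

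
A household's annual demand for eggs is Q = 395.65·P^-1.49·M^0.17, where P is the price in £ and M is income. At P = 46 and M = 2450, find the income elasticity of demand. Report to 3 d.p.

For a multiplicative demand Q = A·P^α·M^β, the income elasticity is β everywhere.
Here β = 0.17, so η = 0.170.

0.170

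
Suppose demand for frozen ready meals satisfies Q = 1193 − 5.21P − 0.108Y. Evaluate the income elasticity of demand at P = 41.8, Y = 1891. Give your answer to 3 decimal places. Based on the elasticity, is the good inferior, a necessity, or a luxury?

At P = 41.8, Y = 1891: Q = 770.994.
Holding P constant, ∂Q/∂Y = −0.108.
η_Y = (∂Q/∂Y)·(Y/Q) = -0.108 × (1891/770.994) = -0.265.
Since η < 0, this is an inferior good.

-0.265 (inferior good)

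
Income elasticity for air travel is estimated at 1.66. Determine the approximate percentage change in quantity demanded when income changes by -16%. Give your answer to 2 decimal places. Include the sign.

%ΔQ ≈ η × %ΔI = 1.66 × (-16%) = -26.56%.

-26.56%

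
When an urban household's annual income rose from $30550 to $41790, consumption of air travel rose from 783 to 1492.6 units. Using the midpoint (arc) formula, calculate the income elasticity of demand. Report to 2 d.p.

ΔQ = 1492.6 − 783 = 709.6; midpoint Q̄ = (783 + 1492.6)/2 = 1137.8.
ΔI = 41790 − 30550 = 11240; midpoint Ī = (30550 + 41790)/2 = 36170.
η = (ΔQ/Q̄) ÷ (ΔI/Ī) = (709.6/1137.8) ÷ (11240/36170) = 2.01.

2.01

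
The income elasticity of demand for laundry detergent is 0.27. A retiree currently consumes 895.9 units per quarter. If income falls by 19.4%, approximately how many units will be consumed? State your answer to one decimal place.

849.0

%ΔQ ≈ η × %ΔI = 0.27 × (-19.4%) = -5.238%.
New Q ≈ 895.9 × (1 − 0.05238) = 849.0.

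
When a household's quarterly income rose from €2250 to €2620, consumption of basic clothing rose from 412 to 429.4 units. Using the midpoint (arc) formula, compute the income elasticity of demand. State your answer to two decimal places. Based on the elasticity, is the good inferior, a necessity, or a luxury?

ΔQ = 429.4 − 412 = 17.4; midpoint Q̄ = (412 + 429.4)/2 = 420.7.
ΔI = 2620 − 2250 = 370; midpoint Ī = (2250 + 2620)/2 = 2435.
η = (ΔQ/Q̄) ÷ (ΔI/Ī) = (17.4/420.7) ÷ (370/2435) = 0.27.
0 < η < 1 ⇒ necessity.

0.27 (necessity)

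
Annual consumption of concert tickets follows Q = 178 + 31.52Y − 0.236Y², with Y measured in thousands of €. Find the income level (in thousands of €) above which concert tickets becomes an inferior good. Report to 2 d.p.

66.78

dQ/dY = 31.52 − 0.472Y.
The good is inferior where dQ/dY < 0. Setting dQ/dY = 0 gives Y = 31.52 / 0.472 = 66.78.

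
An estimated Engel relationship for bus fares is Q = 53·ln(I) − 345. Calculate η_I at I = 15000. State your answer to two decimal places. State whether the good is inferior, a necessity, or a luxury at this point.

At I = 15000: Q = 164.638.
dQ/dI = 53/I = 0.00353333 at this income.
η = (dQ/dI)·(I/Q) = 0.00353333 × (15000/164.638) = 0.32.
Since 0 < η < 1, the good is a necessity.

0.32 (necessity)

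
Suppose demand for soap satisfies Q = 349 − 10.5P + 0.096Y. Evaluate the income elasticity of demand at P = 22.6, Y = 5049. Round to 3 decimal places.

0.813

At P = 22.6, Y = 5049: Q = 596.404.
Holding P constant, ∂Q/∂Y = 0.096.
η_Y = (∂Q/∂Y)·(Y/Q) = 0.096 × (5049/596.404) = 0.813.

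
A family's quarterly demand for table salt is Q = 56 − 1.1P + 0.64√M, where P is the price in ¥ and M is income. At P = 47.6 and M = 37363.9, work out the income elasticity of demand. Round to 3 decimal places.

At P = 47.6, M = 37363.9: Q = 127.350.
Holding P constant, ∂Q/∂M = 0.64/(2√M) = 0.00165548.
η_M = (∂Q/∂M)·(M/Q) = 0.00165548 × (37363.9/127.350) = 0.486.

0.486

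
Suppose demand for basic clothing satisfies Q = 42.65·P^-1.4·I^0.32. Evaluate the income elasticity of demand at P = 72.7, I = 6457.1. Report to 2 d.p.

0.32

For a multiplicative demand Q = A·P^α·I^β, the income elasticity is β everywhere.
Here β = 0.32, so η = 0.32.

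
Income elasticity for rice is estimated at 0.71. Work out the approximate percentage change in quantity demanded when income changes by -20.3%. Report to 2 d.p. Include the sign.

%ΔQ ≈ η × %ΔI = 0.71 × (-20.3%) = -14.41%.

-14.41%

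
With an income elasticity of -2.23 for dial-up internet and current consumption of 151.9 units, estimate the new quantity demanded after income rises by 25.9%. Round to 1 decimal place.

%ΔQ ≈ η × %ΔI = -2.23 × 25.9% = -57.757%.
New Q ≈ 151.9 × (1 − 0.57757) = 64.2.

64.2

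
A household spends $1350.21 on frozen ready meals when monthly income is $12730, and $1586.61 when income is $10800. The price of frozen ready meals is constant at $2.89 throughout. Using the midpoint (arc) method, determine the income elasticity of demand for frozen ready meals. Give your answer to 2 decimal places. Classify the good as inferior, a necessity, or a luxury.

-0.98 (inferior good)

With a constant price, Q₁ = 1350.21/2.89 = 467.201 and Q₂ = 1586.61/2.89 = 549.000 (equivalently, work directly with expenditure since P cancels).
Midpoint %ΔQ = (1586.61 − 1350.21)/1468.41 = 0.16099; midpoint %ΔI = (10800 − 12730)/11765 = -0.16405.
η = 0.16099 / -0.16405 = -0.98.
η < 0 ⇒ inferior good.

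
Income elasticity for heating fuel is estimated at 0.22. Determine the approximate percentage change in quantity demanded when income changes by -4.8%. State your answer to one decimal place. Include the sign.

%ΔQ ≈ η × %ΔI = 0.22 × (-4.8%) = -1.1%.

-1.1%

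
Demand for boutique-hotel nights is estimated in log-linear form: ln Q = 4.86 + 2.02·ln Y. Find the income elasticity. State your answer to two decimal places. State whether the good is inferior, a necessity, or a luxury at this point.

In a log-linear demand, the coefficient on ln Y is the income elasticity.
So η = 2.02.
η > 1 ⇒ luxury.

2.02 (luxury)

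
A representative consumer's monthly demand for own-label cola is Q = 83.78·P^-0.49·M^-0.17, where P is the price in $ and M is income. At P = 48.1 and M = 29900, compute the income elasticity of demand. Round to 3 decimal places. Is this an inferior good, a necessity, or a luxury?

For a multiplicative demand Q = A·P^α·M^β, the income elasticity is β everywhere.
Here β = -0.17, so η = -0.170.
Since η < 0, this is an inferior good.

-0.170 (inferior good)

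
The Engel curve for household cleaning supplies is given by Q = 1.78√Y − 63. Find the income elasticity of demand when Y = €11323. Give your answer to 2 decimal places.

0.75

At Y = 11323: Q = 126.409.
dQ/dY = 1.78/(2√Y) = 0.00836391 at this income.
η = (dQ/dY)·(Y/Q) = 0.00836391 × (11323/126.409) = 0.75.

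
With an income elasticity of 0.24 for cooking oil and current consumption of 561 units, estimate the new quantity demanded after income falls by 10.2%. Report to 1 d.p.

547.3

%ΔQ ≈ η × %ΔI = 0.24 × (-10.2%) = -2.448%.
New Q ≈ 561 × (1 − 0.02448) = 547.3.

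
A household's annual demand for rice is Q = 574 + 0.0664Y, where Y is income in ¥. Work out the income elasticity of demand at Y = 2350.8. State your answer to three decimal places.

At Y = 2350.8: Q = 730.093.
dQ/dY = 0.0664.
η = (dQ/dY)·(Y/Q) = 0.0664 × (2350.8/730.093) = 0.214.

0.214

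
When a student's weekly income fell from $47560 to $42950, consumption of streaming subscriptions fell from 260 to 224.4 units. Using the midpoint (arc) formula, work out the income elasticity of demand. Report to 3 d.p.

1.443

ΔQ = 224.4 − 260 = -35.6; midpoint Q̄ = (260 + 224.4)/2 = 242.2.
ΔI = 42950 − 47560 = -4610; midpoint Ī = (47560 + 42950)/2 = 45255.
η = (ΔQ/Q̄) ÷ (ΔI/Ī) = (-35.6/242.2) ÷ (-4610/45255) = 1.443.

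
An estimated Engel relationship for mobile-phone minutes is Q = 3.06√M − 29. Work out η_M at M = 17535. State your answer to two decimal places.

At M = 17535: Q = 376.205.
dQ/dM = 3.06/(2√M) = 0.0115542 at this income.
η = (dQ/dM)·(M/Q) = 0.0115542 × (17535/376.205) = 0.54.

0.54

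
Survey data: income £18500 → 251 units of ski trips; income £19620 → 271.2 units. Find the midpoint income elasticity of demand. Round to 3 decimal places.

ΔQ = 271.2 − 251 = 20.2; midpoint Q̄ = (251 + 271.2)/2 = 261.1.
ΔI = 19620 − 18500 = 1120; midpoint Ī = (18500 + 19620)/2 = 19060.
η = (ΔQ/Q̄) ÷ (ΔI/Ī) = (20.2/261.1) ÷ (1120/19060) = 1.317.

1.317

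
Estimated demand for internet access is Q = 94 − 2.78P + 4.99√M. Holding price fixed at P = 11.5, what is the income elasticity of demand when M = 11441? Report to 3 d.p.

At P = 11.5, M = 11441: Q = 595.773.
Holding P constant, ∂Q/∂M = 4.99/(2√M) = 0.0233259.
η_M = (∂Q/∂M)·(M/Q) = 0.0233259 × (11441/595.773) = 0.448.

0.448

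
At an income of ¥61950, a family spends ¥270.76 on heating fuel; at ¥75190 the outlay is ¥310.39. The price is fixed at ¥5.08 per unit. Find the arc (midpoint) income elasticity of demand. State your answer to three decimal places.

0.706

With a constant price, Q₁ = 270.76/5.08 = 53.299 and Q₂ = 310.39/5.08 = 61.100 (equivalently, work directly with expenditure since P cancels).
Midpoint %ΔQ = (310.39 − 270.76)/290.58 = 0.13638; midpoint %ΔI = (75190 − 61950)/68570 = 0.19309.
η = 0.13638 / 0.19309 = 0.706.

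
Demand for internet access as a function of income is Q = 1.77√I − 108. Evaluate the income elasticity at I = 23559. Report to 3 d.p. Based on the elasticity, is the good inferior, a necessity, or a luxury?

At I = 23559: Q = 163.676.
dQ/dI = 1.77/(2√I) = 0.00576587 at this income.
η = (dQ/dI)·(I/Q) = 0.00576587 × (23559/163.676) = 0.830.
Since 0 < η < 1, the good is a necessity.

0.830 (necessity)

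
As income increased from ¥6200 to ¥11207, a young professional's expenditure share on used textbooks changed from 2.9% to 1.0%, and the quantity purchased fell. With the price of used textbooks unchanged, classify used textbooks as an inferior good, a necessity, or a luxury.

Quantity demanded falls as income rises, so η < 0.

inferior good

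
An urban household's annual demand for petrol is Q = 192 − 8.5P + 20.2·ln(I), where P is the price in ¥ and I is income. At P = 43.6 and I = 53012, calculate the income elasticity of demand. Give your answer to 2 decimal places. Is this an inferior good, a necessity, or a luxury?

At P = 43.6, I = 53012: Q = 41.141.
Holding P constant, ∂Q/∂I = 20.2/I = 0.000381046.
η_I = (∂Q/∂I)·(I/Q) = 0.000381046 × (53012/41.141) = 0.49.
Since 0 < η < 1, this is a necessity.

0.49 (necessity)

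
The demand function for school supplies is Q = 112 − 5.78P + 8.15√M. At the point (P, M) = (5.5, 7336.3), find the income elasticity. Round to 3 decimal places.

0.448

At P = 5.5, M = 7336.3: Q = 778.275.
Holding P constant, ∂Q/∂M = 8.15/(2√M) = 0.0475761.
η_M = (∂Q/∂M)·(M/Q) = 0.0475761 × (7336.3/778.275) = 0.448.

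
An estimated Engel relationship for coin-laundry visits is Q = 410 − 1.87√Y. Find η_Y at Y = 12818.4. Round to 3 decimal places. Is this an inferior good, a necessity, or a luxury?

-0.534 (inferior good)

At Y = 12818.4: Q = 198.282.
dQ/dY = -1.87/(2√Y) = -0.00825838 at this income.
η = (dQ/dY)·(Y/Q) = -0.00825838 × (12818.4/198.282) = -0.534.
Since η < 0, the good is an inferior good.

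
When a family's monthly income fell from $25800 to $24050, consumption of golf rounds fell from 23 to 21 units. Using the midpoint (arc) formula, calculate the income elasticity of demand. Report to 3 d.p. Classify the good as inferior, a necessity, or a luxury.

ΔQ = 21 − 23 = -2; midpoint Q̄ = (23 + 21)/2 = 22.
ΔI = 24050 − 25800 = -1750; midpoint Ī = (25800 + 24050)/2 = 24925.
η = (ΔQ/Q̄) ÷ (ΔI/Ī) = (-2/22) ÷ (-1750/24925) = 1.295.
η > 1 ⇒ luxury.

1.295 (luxury)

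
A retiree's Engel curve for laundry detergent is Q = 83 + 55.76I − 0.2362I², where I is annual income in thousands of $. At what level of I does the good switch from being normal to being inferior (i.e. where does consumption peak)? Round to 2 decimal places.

dQ/dI = 55.76 − 0.4724I.
The good is inferior where dQ/dI < 0. Setting dQ/dI = 0 gives I = 55.76 / 0.4724 = 118.04.

118.04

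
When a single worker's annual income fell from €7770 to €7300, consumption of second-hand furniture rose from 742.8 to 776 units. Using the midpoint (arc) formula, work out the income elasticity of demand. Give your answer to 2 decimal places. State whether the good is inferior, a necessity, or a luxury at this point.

ΔQ = 776 − 742.8 = 33.2; midpoint Q̄ = (742.8 + 776)/2 = 759.4.
ΔI = 7300 − 7770 = -470; midpoint Ī = (7770 + 7300)/2 = 7535.
η = (ΔQ/Q̄) ÷ (ΔI/Ī) = (33.2/759.4) ÷ (-470/7535) = -0.70.
η < 0 ⇒ inferior good.

-0.70 (inferior good)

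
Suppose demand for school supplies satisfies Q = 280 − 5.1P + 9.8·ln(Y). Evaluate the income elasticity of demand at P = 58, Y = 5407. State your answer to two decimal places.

0.14

At P = 58, Y = 5407: Q = 68.435.
Holding P constant, ∂Q/∂Y = 9.8/Y = 0.00181247.
η_Y = (∂Q/∂Y)·(Y/Q) = 0.00181247 × (5407/68.435) = 0.14.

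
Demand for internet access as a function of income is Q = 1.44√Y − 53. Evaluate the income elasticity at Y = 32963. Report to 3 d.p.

At Y = 32963: Q = 208.442.
dQ/dY = 1.44/(2√Y) = 0.00396569 at this income.
η = (dQ/dY)·(Y/Q) = 0.00396569 × (32963/208.442) = 0.627.

0.627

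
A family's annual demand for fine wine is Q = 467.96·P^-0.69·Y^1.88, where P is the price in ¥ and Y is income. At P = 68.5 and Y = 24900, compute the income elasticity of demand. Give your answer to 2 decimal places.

1.88

For a multiplicative demand Q = A·P^α·Y^β, the income elasticity is β everywhere.
Here β = 1.88, so η = 1.88.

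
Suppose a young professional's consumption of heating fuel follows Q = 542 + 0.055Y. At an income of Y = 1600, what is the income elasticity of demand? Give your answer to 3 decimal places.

0.140

At Y = 1600: Q = 630.000.
dQ/dY = 0.055.
η = (dQ/dY)·(Y/Q) = 0.055 × (1600/630.000) = 0.140.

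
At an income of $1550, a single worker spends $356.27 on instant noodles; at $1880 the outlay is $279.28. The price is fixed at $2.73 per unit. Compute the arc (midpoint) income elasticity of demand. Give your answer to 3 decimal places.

With a constant price, Q₁ = 356.27/2.73 = 130.502 and Q₂ = 279.28/2.73 = 102.300 (equivalently, work directly with expenditure since P cancels).
Midpoint %ΔQ = (279.28 − 356.27)/317.77 = -0.24228; midpoint %ΔI = (1880 − 1550)/1715 = 0.19242.
η = -0.24228 / 0.19242 = -1.259.

-1.259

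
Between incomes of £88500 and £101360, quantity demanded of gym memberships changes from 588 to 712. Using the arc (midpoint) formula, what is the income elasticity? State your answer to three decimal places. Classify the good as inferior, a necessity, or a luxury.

1.408 (luxury)

ΔQ = 712 − 588 = 124; midpoint Q̄ = (588 + 712)/2 = 650.
ΔI = 101360 − 88500 = 12860; midpoint Ī = (88500 + 101360)/2 = 94930.
η = (ΔQ/Q̄) ÷ (ΔI/Ī) = (124/650) ÷ (12860/94930) = 1.408.
η > 1 ⇒ luxury.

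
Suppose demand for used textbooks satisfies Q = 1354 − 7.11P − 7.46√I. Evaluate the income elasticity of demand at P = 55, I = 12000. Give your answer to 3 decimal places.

At P = 55, I = 12000: Q = 145.748.
Holding P constant, ∂Q/∂I = -7.46/(2√I) = -0.0340501.
η_I = (∂Q/∂I)·(I/Q) = -0.0340501 × (12000/145.748) = -2.803.

-2.803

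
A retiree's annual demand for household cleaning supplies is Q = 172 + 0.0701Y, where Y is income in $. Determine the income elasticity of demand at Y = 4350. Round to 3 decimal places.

At Y = 4350: Q = 476.935.
dQ/dY = 0.0701.
η = (dQ/dY)·(Y/Q) = 0.0701 × (4350/476.935) = 0.639.

0.639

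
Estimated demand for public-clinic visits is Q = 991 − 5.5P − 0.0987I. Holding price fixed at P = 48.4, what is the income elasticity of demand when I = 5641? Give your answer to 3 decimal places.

At P = 48.4, I = 5641: Q = 168.033.
Holding P constant, ∂Q/∂I = −0.0987.
η_I = (∂Q/∂I)·(I/Q) = -0.0987 × (5641/168.033) = -3.313.

-3.313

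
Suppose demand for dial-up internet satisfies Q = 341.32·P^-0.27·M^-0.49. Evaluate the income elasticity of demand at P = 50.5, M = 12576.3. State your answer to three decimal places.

-0.490

For a multiplicative demand Q = A·P^α·M^β, the income elasticity is β everywhere.
Here β = -0.49, so η = -0.490.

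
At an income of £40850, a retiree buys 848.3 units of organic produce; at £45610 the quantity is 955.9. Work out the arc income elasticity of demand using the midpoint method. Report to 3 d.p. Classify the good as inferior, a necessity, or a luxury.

ΔQ = 955.9 − 848.3 = 107.6; midpoint Q̄ = (848.3 + 955.9)/2 = 902.1.
ΔI = 45610 − 40850 = 4760; midpoint Ī = (40850 + 45610)/2 = 43230.
η = (ΔQ/Q̄) ÷ (ΔI/Ī) = (107.6/902.1) ÷ (4760/43230) = 1.083.
η > 1 ⇒ luxury.

1.083 (luxury)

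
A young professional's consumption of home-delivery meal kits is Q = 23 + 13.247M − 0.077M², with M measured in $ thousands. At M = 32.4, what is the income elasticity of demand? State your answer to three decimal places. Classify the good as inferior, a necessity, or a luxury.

At M = 32.4: Q = 371.3713.
dQ/dM = 13.247 − 0.154M = 8.25740.
η = (dQ/dM)·(M/Q) = 8.25740 × (32.4/371.3713) = 0.720.
0 < η < 1 ⇒ necessity.

0.720 (necessity)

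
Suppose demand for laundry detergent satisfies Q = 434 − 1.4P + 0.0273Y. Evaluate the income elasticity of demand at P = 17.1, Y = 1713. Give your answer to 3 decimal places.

At P = 17.1, Y = 1713: Q = 456.825.
Holding P constant, ∂Q/∂Y = 0.0273.
η_Y = (∂Q/∂Y)·(Y/Q) = 0.0273 × (1713/456.825) = 0.102.

0.102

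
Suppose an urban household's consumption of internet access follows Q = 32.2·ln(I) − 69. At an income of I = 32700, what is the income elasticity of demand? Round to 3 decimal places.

0.121

At I = 32700: Q = 265.723.
dQ/dI = 32.2/I = 0.000984709 at this income.
η = (dQ/dI)·(I/Q) = 0.000984709 × (32700/265.723) = 0.121.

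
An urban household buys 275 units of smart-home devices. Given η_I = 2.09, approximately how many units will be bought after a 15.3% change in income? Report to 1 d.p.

362.9

%ΔQ ≈ η × %ΔI = 2.09 × 15.3% = 31.977%.
New Q ≈ 275 × (1 + 0.31977) = 362.9.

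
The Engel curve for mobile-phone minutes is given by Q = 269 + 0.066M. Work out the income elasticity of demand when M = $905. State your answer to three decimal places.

At M = 905: Q = 328.730.
dQ/dM = 0.066.
η = (dQ/dM)·(M/Q) = 0.066 × (905/328.730) = 0.182.

0.182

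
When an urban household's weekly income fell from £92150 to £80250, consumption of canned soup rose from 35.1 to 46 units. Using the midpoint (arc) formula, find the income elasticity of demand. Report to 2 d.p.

-1.95

ΔQ = 46 − 35.1 = 10.9; midpoint Q̄ = (35.1 + 46)/2 = 40.55.
ΔI = 80250 − 92150 = -11900; midpoint Ī = (92150 + 80250)/2 = 86200.
η = (ΔQ/Q̄) ÷ (ΔI/Ī) = (10.9/40.55) ÷ (-11900/86200) = -1.95.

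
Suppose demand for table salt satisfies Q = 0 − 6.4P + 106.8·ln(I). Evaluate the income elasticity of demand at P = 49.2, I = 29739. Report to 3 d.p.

0.136

At P = 49.2, I = 29739: Q = 785.183.
Holding P constant, ∂Q/∂I = 106.8/I = 0.00359124.
η_I = (∂Q/∂I)·(I/Q) = 0.00359124 × (29739/785.183) = 0.136.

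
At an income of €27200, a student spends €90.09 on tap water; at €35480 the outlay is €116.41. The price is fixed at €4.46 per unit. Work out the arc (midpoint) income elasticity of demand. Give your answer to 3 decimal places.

0.965

With a constant price, Q₁ = 90.09/4.46 = 20.200 and Q₂ = 116.41/4.46 = 26.101 (equivalently, work directly with expenditure since P cancels).
Midpoint %ΔQ = (116.41 − 90.09)/103.25 = 0.25492; midpoint %ΔI = (35480 − 27200)/31340 = 0.26420.
η = 0.25492 / 0.26420 = 0.965.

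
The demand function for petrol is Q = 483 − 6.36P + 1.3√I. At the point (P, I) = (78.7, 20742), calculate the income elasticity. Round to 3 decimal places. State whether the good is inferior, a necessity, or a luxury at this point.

At P = 78.7, I = 20742: Q = 169.695.
Holding P constant, ∂Q/∂I = 1.3/(2√I) = 0.00451324.
η_I = (∂Q/∂I)·(I/Q) = 0.00451324 × (20742/169.695) = 0.552.
Since 0 < η < 1, this is a necessity.

0.552 (necessity)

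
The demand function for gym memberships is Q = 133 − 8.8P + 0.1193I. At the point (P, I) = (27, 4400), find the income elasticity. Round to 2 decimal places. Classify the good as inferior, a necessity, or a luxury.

1.25 (luxury)

At P = 27, I = 4400: Q = 420.320.
Holding P constant, ∂Q/∂I = 0.1193.
η_I = (∂Q/∂I)·(I/Q) = 0.1193 × (4400/420.320) = 1.25.
Since η > 1, this is a luxury.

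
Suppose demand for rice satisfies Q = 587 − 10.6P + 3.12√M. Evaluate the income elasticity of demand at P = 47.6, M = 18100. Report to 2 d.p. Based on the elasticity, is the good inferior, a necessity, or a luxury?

0.42 (necessity)

At P = 47.6, M = 18100: Q = 502.193.
Holding P constant, ∂Q/∂M = 3.12/(2√M) = 0.0115954.
η_M = (∂Q/∂M)·(M/Q) = 0.0115954 × (18100/502.193) = 0.42.
Since 0 < η < 1, this is a necessity.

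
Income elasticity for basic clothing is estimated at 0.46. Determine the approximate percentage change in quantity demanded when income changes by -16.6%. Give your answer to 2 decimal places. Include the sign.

-7.64%

%ΔQ ≈ η × %ΔI = 0.46 × (-16.6%) = -7.64%.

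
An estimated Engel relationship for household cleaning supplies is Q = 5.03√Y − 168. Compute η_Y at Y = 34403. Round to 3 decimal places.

0.610

At Y = 34403: Q = 764.967.
dQ/dY = 5.03/(2√Y) = 0.0135594 at this income.
η = (dQ/dY)·(Y/Q) = 0.0135594 × (34403/764.967) = 0.610.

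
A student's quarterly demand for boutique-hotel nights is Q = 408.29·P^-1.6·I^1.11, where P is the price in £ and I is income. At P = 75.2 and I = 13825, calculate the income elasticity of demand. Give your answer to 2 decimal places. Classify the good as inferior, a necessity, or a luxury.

1.11 (luxury)

For a multiplicative demand Q = A·P^α·I^β, the income elasticity is β everywhere.
Here β = 1.11, so η = 1.11.
Since η > 1, this is a luxury.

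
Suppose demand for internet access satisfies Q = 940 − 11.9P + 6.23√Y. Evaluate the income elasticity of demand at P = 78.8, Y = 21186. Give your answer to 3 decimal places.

0.499

At P = 78.8, Y = 21186: Q = 909.082.
Holding P constant, ∂Q/∂Y = 6.23/(2√Y) = 0.021401.
η_Y = (∂Q/∂Y)·(Y/Q) = 0.021401 × (21186/909.082) = 0.499.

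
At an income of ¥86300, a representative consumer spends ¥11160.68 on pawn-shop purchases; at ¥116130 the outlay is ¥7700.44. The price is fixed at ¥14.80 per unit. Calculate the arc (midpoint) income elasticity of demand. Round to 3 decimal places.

-1.245

With a constant price, Q₁ = 11160.68/14.80 = 754.100 and Q₂ = 7700.44/14.80 = 520.300 (equivalently, work directly with expenditure since P cancels).
Midpoint %ΔQ = (7700.44 − 11160.68)/9430.56 = -0.36692; midpoint %ΔI = (116130 − 86300)/101215 = 0.29472.
η = -0.36692 / 0.29472 = -1.245.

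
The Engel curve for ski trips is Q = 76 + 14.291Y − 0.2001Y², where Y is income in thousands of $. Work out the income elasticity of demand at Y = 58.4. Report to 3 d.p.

-2.324

At Y = 58.4: Q = 228.1413.
dQ/dY = 14.291 − 0.4002Y = -9.08068.
η = (dQ/dY)·(Y/Q) = -9.08068 × (58.4/228.1413) = -2.324.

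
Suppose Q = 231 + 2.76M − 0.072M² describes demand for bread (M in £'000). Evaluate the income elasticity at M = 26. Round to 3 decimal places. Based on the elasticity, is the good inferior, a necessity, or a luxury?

-0.101 (inferior good)

At M = 26: Q = 254.0880.
dQ/dM = 2.76 − 0.144M = -0.98400.
η = (dQ/dM)·(M/Q) = -0.98400 × (26/254.0880) = -0.101.
η < 0 ⇒ inferior good.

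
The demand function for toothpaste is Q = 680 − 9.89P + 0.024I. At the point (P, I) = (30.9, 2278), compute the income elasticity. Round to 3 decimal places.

At P = 30.9, I = 2278: Q = 429.071.
Holding P constant, ∂Q/∂I = 0.024.
η_I = (∂Q/∂I)·(I/Q) = 0.024 × (2278/429.071) = 0.127.

0.127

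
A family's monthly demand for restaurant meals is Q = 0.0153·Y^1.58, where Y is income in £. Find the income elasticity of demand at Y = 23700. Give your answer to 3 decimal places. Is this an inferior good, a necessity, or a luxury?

1.580 (luxury)

For Q = A·Y^β the income elasticity is constant and equal to β.
Here β = 1.58, so η = 1.580.
Since η > 1, the good is a luxury.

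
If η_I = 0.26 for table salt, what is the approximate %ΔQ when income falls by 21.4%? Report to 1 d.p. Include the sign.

%ΔQ ≈ η × %ΔI = 0.26 × (-21.4%) = -5.6%.

-5.6%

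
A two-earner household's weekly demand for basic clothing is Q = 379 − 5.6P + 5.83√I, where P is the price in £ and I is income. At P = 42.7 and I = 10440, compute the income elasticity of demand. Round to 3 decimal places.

0.405

At P = 42.7, I = 10440: Q = 735.568.
Holding P constant, ∂Q/∂I = 5.83/(2√I) = 0.0285291.
η_I = (∂Q/∂I)·(I/Q) = 0.0285291 × (10440/735.568) = 0.405.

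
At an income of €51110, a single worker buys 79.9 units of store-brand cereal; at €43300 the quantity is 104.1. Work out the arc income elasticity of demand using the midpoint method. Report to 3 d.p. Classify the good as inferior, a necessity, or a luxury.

ΔQ = 104.1 − 79.9 = 24.2; midpoint Q̄ = (79.9 + 104.1)/2 = 92.
ΔI = 43300 − 51110 = -7810; midpoint Ī = (51110 + 43300)/2 = 47205.
η = (ΔQ/Q̄) ÷ (ΔI/Ī) = (24.2/92) ÷ (-7810/47205) = -1.590.
η < 0 ⇒ inferior good.

-1.590 (inferior good)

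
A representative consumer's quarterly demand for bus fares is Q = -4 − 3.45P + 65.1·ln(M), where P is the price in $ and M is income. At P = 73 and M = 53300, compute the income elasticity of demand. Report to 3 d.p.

0.144

At P = 73, M = 53300: Q = 452.678.
Holding P constant, ∂Q/∂M = 65.1/M = 0.00122139.
η_M = (∂Q/∂M)·(M/Q) = 0.00122139 × (53300/452.678) = 0.144.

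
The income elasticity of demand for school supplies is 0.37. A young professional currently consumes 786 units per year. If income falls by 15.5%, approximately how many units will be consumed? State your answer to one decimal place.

740.9

%ΔQ ≈ η × %ΔI = 0.37 × (-15.5%) = -5.735%.
New Q ≈ 786 × (1 − 0.05735) = 740.9.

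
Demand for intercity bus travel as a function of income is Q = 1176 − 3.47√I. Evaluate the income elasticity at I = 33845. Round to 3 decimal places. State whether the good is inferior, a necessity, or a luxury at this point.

-0.594 (inferior good)

At I = 33845: Q = 537.624.
dQ/dI = -3.47/(2√I) = -0.00943088 at this income.
η = (dQ/dI)·(I/Q) = -0.00943088 × (33845/537.624) = -0.594.
Since η < 0, the good is an inferior good.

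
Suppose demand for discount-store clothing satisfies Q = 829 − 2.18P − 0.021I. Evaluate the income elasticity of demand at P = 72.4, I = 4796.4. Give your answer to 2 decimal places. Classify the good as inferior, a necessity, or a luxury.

At P = 72.4, I = 4796.4: Q = 570.444.
Holding P constant, ∂Q/∂I = −0.021.
η_I = (∂Q/∂I)·(I/Q) = -0.021 × (4796.4/570.444) = -0.18.
Since η < 0, this is an inferior good.

-0.18 (inferior good)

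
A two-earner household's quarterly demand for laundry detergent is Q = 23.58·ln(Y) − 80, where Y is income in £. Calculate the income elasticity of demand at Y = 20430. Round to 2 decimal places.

At Y = 20430: Q = 154.026.
dQ/dY = 23.58/Y = 0.00115419 at this income.
η = (dQ/dY)·(Y/Q) = 0.00115419 × (20430/154.026) = 0.15.

0.15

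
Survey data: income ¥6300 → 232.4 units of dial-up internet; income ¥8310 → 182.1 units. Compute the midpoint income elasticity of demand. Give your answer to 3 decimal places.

-0.882

ΔQ = 182.1 − 232.4 = -50.3; midpoint Q̄ = (232.4 + 182.1)/2 = 207.25.
ΔI = 8310 − 6300 = 2010; midpoint Ī = (6300 + 8310)/2 = 7305.
η = (ΔQ/Q̄) ÷ (ΔI/Ī) = (-50.3/207.25) ÷ (2010/7305) = -0.882.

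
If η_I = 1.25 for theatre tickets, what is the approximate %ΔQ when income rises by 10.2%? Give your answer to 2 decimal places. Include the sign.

%ΔQ ≈ η × %ΔI = 1.25 × 10.2% = 12.75%.

12.75%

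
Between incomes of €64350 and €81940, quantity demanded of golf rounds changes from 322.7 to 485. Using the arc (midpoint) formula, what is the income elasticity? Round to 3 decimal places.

ΔQ = 485 − 322.7 = 162.3; midpoint Q̄ = (322.7 + 485)/2 = 403.85.
ΔI = 81940 − 64350 = 17590; midpoint Ī = (64350 + 81940)/2 = 73145.
η = (ΔQ/Q̄) ÷ (ΔI/Ī) = (162.3/403.85) ÷ (17590/73145) = 1.671.

1.671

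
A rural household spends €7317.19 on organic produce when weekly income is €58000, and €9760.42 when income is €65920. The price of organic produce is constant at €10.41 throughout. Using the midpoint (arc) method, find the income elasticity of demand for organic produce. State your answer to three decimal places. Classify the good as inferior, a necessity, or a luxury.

With a constant price, Q₁ = 7317.19/10.41 = 702.900 and Q₂ = 9760.42/10.41 = 937.600 (equivalently, work directly with expenditure since P cancels).
Midpoint %ΔQ = (9760.42 − 7317.19)/8538.81 = 0.28613; midpoint %ΔI = (65920 − 58000)/61960 = 0.12782.
η = 0.28613 / 0.12782 = 2.238.
η > 1 ⇒ luxury.

2.238 (luxury)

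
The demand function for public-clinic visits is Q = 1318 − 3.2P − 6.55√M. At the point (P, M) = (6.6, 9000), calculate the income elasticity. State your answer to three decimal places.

At P = 6.6, M = 9000: Q = 675.492.
Holding P constant, ∂Q/∂M = -6.55/(2√M) = -0.0345215.
η_M = (∂Q/∂M)·(M/Q) = -0.0345215 × (9000/675.492) = -0.460.

-0.460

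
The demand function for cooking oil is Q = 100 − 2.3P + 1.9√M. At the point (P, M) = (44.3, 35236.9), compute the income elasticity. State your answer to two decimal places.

0.50

At P = 44.3, M = 35236.9: Q = 354.768.
Holding P constant, ∂Q/∂M = 1.9/(2√M) = 0.00506087.
η_M = (∂Q/∂M)·(M/Q) = 0.00506087 × (35236.9/354.768) = 0.50.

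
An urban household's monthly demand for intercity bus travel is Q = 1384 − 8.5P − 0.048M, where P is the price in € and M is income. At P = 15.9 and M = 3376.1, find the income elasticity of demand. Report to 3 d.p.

At P = 15.9, M = 3376.1: Q = 1086.797.
Holding P constant, ∂Q/∂M = −0.048.
η_M = (∂Q/∂M)·(M/Q) = -0.048 × (3376.1/1086.797) = -0.149.

-0.149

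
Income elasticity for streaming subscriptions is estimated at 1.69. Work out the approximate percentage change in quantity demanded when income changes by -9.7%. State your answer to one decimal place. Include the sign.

%ΔQ ≈ η × %ΔI = 1.69 × (-9.7%) = -16.4%.

-16.4%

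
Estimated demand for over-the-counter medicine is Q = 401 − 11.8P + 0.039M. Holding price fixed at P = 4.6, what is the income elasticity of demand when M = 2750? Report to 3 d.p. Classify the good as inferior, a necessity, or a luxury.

At P = 4.6, M = 2750: Q = 453.970.
Holding P constant, ∂Q/∂M = 0.039.
η_M = (∂Q/∂M)·(M/Q) = 0.039 × (2750/453.970) = 0.236.
Since 0 < η < 1, this is a necessity.

0.236 (necessity)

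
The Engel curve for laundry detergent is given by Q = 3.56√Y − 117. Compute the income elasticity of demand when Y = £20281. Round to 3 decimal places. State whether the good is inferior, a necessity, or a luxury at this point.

0.650 (necessity)

At Y = 20281: Q = 389.984.
dQ/dY = 3.56/(2√Y) = 0.012499 at this income.
η = (dQ/dY)·(Y/Q) = 0.012499 × (20281/389.984) = 0.650.
Since 0 < η < 1, the good is a necessity.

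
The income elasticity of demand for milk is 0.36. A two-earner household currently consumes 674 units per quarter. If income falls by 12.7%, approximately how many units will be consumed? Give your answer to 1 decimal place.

643.2

%ΔQ ≈ η × %ΔI = 0.36 × (-12.7%) = -4.572%.
New Q ≈ 674 × (1 − 0.04572) = 643.2.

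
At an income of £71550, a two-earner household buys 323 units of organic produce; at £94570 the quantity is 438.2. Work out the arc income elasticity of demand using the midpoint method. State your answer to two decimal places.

ΔQ = 438.2 − 323 = 115.2; midpoint Q̄ = (323 + 438.2)/2 = 380.6.
ΔI = 94570 − 71550 = 23020; midpoint Ī = (71550 + 94570)/2 = 83060.
η = (ΔQ/Q̄) ÷ (ΔI/Ī) = (115.2/380.6) ÷ (23020/83060) = 1.09.

1.09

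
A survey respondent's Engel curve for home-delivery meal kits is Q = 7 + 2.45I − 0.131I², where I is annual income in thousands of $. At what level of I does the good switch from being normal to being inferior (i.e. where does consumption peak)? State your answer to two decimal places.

9.35

dQ/dI = 2.45 − 0.262I.
The good is inferior where dQ/dI < 0. Setting dQ/dI = 0 gives I = 2.45 / 0.262 = 9.35.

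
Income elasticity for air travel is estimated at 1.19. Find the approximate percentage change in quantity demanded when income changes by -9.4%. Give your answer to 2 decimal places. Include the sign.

-11.19%

%ΔQ ≈ η × %ΔI = 1.19 × (-9.4%) = -11.19%.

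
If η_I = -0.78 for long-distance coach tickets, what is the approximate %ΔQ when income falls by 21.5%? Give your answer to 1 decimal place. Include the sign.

16.8%

%ΔQ ≈ η × %ΔI = -0.78 × (-21.5%) = 16.8%.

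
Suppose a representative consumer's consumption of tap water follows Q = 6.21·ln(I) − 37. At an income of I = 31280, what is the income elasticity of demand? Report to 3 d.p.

0.228

At I = 31280: Q = 27.278.
dQ/dI = 6.21/I = 0.000198529 at this income.
η = (dQ/dI)·(I/Q) = 0.000198529 × (31280/27.278) = 0.228.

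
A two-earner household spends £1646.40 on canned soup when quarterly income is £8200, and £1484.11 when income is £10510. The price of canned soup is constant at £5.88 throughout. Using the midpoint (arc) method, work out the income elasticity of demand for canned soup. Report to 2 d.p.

-0.42

With a constant price, Q₁ = 1646.40/5.88 = 280.000 and Q₂ = 1484.11/5.88 = 252.400 (equivalently, work directly with expenditure since P cancels).
Midpoint %ΔQ = (1484.11 − 1646.40)/1565.26 = -0.10368; midpoint %ΔI = (10510 − 8200)/9355 = 0.24693.
η = -0.10368 / 0.24693 = -0.42.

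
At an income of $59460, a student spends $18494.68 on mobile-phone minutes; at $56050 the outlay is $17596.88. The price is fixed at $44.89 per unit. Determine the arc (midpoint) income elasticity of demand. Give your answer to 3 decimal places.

With a constant price, Q₁ = 18494.68/44.89 = 412.000 and Q₂ = 17596.88/44.89 = 392.000 (equivalently, work directly with expenditure since P cancels).
Midpoint %ΔQ = (17596.88 − 18494.68)/18045.78 = -0.04975; midpoint %ΔI = (56050 − 59460)/57755 = -0.05904.
η = -0.04975 / -0.05904 = 0.843.

0.843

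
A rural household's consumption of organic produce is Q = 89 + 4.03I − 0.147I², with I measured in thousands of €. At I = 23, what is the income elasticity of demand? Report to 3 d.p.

-0.605

At I = 23: Q = 103.9270.
dQ/dI = 4.03 − 0.294I = -2.73200.
η = (dQ/dI)·(I/Q) = -2.73200 × (23/103.9270) = -0.605.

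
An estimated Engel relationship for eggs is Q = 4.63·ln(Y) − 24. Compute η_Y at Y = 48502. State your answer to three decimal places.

0.178

At Y = 48502: Q = 25.955.
dQ/dY = 4.63/Y = 0.00009546 at this income.
η = (dQ/dY)·(Y/Q) = 0.00009546 × (48502/25.955) = 0.178.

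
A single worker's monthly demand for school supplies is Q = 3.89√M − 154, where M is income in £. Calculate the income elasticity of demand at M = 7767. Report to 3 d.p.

0.908

At M = 7767: Q = 188.828.
dQ/dM = 3.89/(2√M) = 0.0220695 at this income.
η = (dQ/dM)·(M/Q) = 0.0220695 × (7767/188.828) = 0.908.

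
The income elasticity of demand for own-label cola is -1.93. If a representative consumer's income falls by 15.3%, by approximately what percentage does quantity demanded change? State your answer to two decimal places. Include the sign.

29.53%

%ΔQ ≈ η × %ΔI = -1.93 × (-15.3%) = 29.53%.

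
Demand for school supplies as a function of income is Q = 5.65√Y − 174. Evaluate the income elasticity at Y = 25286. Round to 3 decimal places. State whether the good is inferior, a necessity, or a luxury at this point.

At Y = 25286: Q = 724.439.
dQ/dY = 5.65/(2√Y) = 0.0177655 at this income.
η = (dQ/dY)·(Y/Q) = 0.0177655 × (25286/724.439) = 0.620.
Since 0 < η < 1, the good is a necessity.

0.620 (necessity)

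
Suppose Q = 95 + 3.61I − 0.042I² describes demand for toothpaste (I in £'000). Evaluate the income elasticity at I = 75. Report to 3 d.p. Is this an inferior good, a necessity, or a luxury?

-1.558 (inferior good)

At I = 75: Q = 129.5000.
dQ/dI = 3.61 − 0.084I = -2.69000.
η = (dQ/dI)·(I/Q) = -2.69000 × (75/129.5000) = -1.558.
η < 0 ⇒ inferior good.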